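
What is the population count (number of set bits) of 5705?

5705 = 1011001001001
Count the 1s: 1 + 1 + 1 + 1 + 1 + 1 = 6

6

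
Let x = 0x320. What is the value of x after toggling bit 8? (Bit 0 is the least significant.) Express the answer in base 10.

x = 1100100000
bit 8 is currently 1; toggle it via x ^ (1 << 8) = x ^ 256
→ 1000100000 = 544

544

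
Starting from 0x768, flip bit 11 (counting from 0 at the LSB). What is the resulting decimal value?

3944

x = 011101101000
bit 11 is currently 0; toggle it via x ^ (1 << 11) = x ^ 2048
→ 111101101000 = 3944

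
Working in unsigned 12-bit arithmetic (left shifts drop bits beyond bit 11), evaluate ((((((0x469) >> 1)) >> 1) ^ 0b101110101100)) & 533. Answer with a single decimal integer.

0x469 = 010001101001
→ >> 1 → 001000110100 = 564
→ >> 1 → 000100011010 = 282
0b101110101100 = 101110101100
→ ^ → 101010110110 = 2742
533 = 001000010101
→ & → 001000010100 = 532

532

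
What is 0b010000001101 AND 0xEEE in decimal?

a = 010000001101
0xEEE = 111011101110
AND → 010000001100 = 1036

1036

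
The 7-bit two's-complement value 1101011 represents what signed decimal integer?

pattern = 1101011 (MSB is 1 ⇒ negative)
Invert: 0010100, add 1 → 0010101 = 21, so the value is -21.
(Equivalently: 107 - 2^7 = 107 - 128 = -21.)

-21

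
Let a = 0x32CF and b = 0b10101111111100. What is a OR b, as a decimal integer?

0x32CF = 11001011001111
b = 10101111111100
 OR → 11101111111111 = 15359

15359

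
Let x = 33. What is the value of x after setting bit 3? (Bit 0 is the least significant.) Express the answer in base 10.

x = 00100001
bit 3 is currently 0; set it via x | (1 << 3) = x | 8
→ 00101001 = 41

41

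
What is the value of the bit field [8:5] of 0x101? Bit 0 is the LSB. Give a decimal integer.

8

v = 100000001
Shift right by 5: 1000
Mask low 4 bits: 1000 = 8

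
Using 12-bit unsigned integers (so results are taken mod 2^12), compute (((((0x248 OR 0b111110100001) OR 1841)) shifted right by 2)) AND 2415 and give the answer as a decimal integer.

366

0x248 = 001001001000
0b111110100001 = 111110100001
→ OR → 111111101001 = 4073
1841 = 011100110001
→ OR → 111111111001 = 4089
→ shifted right by 2 → 001111111110 = 1022
2415 = 100101101111
→ AND → 000101101110 = 366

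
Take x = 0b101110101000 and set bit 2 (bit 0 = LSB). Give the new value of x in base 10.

2988

x = 101110101000
bit 2 is currently 0; set it via x | (1 << 2) = x | 4
→ 101110101100 = 2988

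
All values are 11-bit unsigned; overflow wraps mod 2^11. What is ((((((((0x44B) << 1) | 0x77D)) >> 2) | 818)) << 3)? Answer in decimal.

0x44B = 10001001011
→ << 1 (mod 2^11) → 00010010110 = 150
0x77D = 11101111101
→ | → 11111111111 = 2047
→ >> 2 → 00111111111 = 511
818 = 01100110010
→ | → 01111111111 = 1023
→ << 3 (mod 2^11) → 11111111000 = 2040

2040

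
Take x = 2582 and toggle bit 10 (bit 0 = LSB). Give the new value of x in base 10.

x = 0101000010110
bit 10 is currently 0; toggle it via x ^ (1 << 10) = x ^ 1024
→ 0111000010110 = 3606

3606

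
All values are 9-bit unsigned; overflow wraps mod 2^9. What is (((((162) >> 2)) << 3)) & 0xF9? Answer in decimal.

64

162 = 010100010
→ >> 2 → 000101000 = 40
→ << 3 (mod 2^9) → 101000000 = 320
0xF9 = 011111001
→ & → 001000000 = 64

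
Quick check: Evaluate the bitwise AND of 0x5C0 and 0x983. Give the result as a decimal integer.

0x5C0 = 010111000000
0x983 = 100110000011
AND → 000110000000 = 384

384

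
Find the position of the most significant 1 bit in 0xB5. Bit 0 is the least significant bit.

0xB5 = 10110101
The topmost 1 is at position 7 (since 2^7 = 128 ≤ 181 < 256).

7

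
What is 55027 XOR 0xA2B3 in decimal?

29760

55027 = 1101011011110011
0xA2B3 = 1010001010110011
XOR → 0111010001000000 = 29760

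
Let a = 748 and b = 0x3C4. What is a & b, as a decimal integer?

708

748 = 1011101100
0x3C4 = 1111000100
AND → 1011000100 = 708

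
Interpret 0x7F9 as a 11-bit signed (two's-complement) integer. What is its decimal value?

-7

pattern = 11111111001 (MSB is 1 ⇒ negative)
Invert: 00000000110, add 1 → 00000000111 = 7, so the value is -7.
(Equivalently: 2041 - 2^11 = 2041 - 2048 = -7.)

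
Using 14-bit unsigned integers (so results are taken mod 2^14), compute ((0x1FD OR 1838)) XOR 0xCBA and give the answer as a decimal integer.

2885

0x1FD = 00000111111101
1838 = 00011100101110
→ OR → 00011111111111 = 2047
0xCBA = 00110010111010
→ XOR → 00101101000101 = 2885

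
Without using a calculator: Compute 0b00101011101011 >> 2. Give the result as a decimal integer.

x = 101011101011
shift right by 2 → 001010111010 = 698
(equivalently, floor(2795 / 4))

698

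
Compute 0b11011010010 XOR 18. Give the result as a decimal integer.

1728

a = 11011010010
18 = 00000010010
XOR → 11011000000 = 1728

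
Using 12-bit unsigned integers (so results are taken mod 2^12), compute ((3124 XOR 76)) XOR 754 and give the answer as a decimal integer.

3722

3124 = 110000110100
76 = 000001001100
→ XOR → 110001111000 = 3192
754 = 001011110010
→ XOR → 111010001010 = 3722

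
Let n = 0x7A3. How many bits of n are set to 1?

7

0x7A3 = 11110100011
Count the 1s: 1 + 1 + 1 + 1 + 1 + 1 + 1 = 7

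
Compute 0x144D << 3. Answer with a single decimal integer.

41576

0x144D = 0001010001001101
shift left by 3 → 1010001001101000 = 41576
(equivalently, 5197 × 2^3 = 5197 × 8)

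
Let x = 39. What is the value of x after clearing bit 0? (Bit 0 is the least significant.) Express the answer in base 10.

x = 000100111
bit 0 is currently 1; clear it via x & ~(1 << 0) = x & ~1
→ 000100110 = 38

38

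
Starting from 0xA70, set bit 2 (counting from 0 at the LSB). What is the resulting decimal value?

x = 101001110000
bit 2 is currently 0; set it via x | (1 << 2) = x | 4
→ 101001110100 = 2676

2676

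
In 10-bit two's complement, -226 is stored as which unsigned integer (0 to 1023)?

798

226 in 10 bits: 0011100010
Invert: 1100011101
Add 1:  1100011110 = 798
(Check: 2^10 - 226 = 1024 - 226 = 798.)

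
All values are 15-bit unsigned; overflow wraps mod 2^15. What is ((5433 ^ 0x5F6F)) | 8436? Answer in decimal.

27382

5433 = 001010100111001
0x5F6F = 101111101101111
→ ^ → 100101001010110 = 19030
8436 = 010000011110100
→ | → 110101011110110 = 27382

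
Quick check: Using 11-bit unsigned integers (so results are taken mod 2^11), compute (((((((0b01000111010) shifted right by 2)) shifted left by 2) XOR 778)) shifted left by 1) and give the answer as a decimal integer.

612

0b01000111010 = 01000111010
→ shifted right by 2 → 00010001110 = 142
→ shifted left by 2 (mod 2^11) → 01000111000 = 568
778 = 01100001010
→ XOR → 00100110010 = 306
→ shifted left by 1 (mod 2^11) → 01001100100 = 612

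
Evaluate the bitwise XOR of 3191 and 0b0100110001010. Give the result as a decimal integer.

3191 = 110001110111
b = 100110001010
XOR → 010111111101 = 1533

1533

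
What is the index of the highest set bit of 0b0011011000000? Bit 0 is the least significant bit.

0b0011011000000 = 11011000000
The topmost 1 is at position 10 (since 2^10 = 1024 ≤ 1728 < 2048).

10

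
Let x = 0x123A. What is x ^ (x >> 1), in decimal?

x = 1001000111010 = 4666
x>>1 = 0100100011101
XOR  = 1101100100111 = 6951
(x ^ (x >> 1) gives the standard binary-reflected Gray code of x.)

6951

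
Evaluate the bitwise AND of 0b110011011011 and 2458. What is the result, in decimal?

2202

a = 110011011011
2458 = 100110011010
AND → 100010011010 = 2202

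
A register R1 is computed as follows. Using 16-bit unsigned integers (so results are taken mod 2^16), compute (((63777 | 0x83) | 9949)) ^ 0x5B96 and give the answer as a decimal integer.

63777 = 1111100100100001
0x83 = 0000000010000011
→ | → 1111100110100011 = 63907
9949 = 0010011011011101
→ | → 1111111111111111 = 65535
0x5B96 = 0101101110010110
→ ^ → 1010010001101001 = 42089

42089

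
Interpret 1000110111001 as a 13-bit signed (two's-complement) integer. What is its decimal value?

pattern = 1000110111001 (MSB is 1 ⇒ negative)
Invert: 0111001000110, add 1 → 0111001000111 = 3655, so the value is -3655.
(Equivalently: 4537 - 2^13 = 4537 - 8192 = -3655.)

-3655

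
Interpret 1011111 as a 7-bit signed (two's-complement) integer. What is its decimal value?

-33

pattern = 1011111 (MSB is 1 ⇒ negative)
Invert: 0100000, add 1 → 0100001 = 33, so the value is -33.
(Equivalently: 95 - 2^7 = 95 - 128 = -33.)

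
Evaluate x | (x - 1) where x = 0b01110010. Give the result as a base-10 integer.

115

x = 1110010 = 114
x - 1 = 1110001
OR    = 1110011 = 115
(x | (x - 1) sets all bits below the lowest set bit.)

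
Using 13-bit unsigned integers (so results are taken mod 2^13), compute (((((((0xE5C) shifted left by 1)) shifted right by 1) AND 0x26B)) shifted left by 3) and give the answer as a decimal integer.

0xE5C = 0111001011100
→ shifted left by 1 (mod 2^13) → 1110010111000 = 7352
→ shifted right by 1 → 0111001011100 = 3676
0x26B = 0001001101011
→ AND → 0001001001000 = 584
→ shifted left by 3 (mod 2^13) → 1001001000000 = 4672

4672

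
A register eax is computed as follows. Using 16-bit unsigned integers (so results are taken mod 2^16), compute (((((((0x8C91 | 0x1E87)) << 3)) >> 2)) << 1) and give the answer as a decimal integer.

0x8C91 = 1000110010010001
0x1E87 = 0001111010000111
→ | → 1001111010010111 = 40599
→ << 3 (mod 2^16) → 1111010010111000 = 62648
→ >> 2 → 0011110100101110 = 15662
→ << 1 (mod 2^16) → 0111101001011100 = 31324

31324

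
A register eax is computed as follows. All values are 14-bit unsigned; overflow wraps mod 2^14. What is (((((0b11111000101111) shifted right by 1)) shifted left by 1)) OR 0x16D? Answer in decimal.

0b11111000101111 = 11111000101111
→ shifted right by 1 → 01111100010111 = 7959
→ shifted left by 1 (mod 2^14) → 11111000101110 = 15918
0x16D = 00000101101101
→ OR → 11111101101111 = 16239

16239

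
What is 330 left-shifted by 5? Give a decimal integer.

330 = 00000101001010
shift left by 5 → 10100101000000 = 10560
(equivalently, 330 × 2^5 = 330 × 32)

10560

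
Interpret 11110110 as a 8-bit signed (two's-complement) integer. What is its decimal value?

pattern = 11110110 (MSB is 1 ⇒ negative)
Invert: 00001001, add 1 → 00001010 = 10, so the value is -10.
(Equivalently: 246 - 2^8 = 246 - 256 = -10.)

-10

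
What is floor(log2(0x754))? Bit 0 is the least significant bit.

10

0x754 = 11101010100
The topmost 1 is at position 10 (since 2^10 = 1024 ≤ 1876 < 2048).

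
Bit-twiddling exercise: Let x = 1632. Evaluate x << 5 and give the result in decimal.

1632 = 0000011001100000
shift left by 5 → 1100110000000000 = 52224
(equivalently, 1632 × 2^5 = 1632 × 32)

52224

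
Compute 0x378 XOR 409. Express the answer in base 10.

737

0x378 = 1101111000
409 = 0110011001
XOR → 1011100001 = 737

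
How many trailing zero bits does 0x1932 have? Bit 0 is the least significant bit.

1

0x1932 = 1100100110010
Trailing zeros: 1, so the lowest set bit is bit 1 (value 2).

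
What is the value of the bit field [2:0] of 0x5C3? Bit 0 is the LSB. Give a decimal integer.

v = 10111000011
Shift right by 0: 10111000011
Mask low 3 bits: 011 = 3

3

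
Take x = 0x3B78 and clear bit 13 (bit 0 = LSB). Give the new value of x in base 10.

7032

x = 011101101111000
bit 13 is currently 1; clear it via x & ~(1 << 13) = x & ~8192
→ 001101101111000 = 7032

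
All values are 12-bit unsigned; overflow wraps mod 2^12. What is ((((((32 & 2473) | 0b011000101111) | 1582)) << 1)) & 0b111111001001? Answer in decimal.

3144

32 = 000000100000
2473 = 100110101001
→ & → 000000100000 = 32
0b011000101111 = 011000101111
→ | → 011000101111 = 1583
1582 = 011000101110
→ | → 011000101111 = 1583
→ << 1 (mod 2^12) → 110001011110 = 3166
0b111111001001 = 111111001001
→ & → 110001001000 = 3144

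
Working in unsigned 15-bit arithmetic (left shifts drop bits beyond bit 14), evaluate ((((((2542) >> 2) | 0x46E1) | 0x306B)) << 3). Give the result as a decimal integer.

14296

2542 = 000100111101110
→ >> 2 → 000001001111011 = 635
0x46E1 = 100011011100001
→ | → 100011011111011 = 18171
0x306B = 011000001101011
→ | → 111011011111011 = 30459
→ << 3 (mod 2^15) → 011011111011000 = 14296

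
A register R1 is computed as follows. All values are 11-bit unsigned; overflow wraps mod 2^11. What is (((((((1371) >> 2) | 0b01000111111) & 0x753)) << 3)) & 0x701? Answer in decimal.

1371 = 10101011011
→ >> 2 → 00101010110 = 342
0b01000111111 = 01000111111
→ | → 01101111111 = 895
0x753 = 11101010011
→ & → 01101010011 = 851
→ << 3 (mod 2^11) → 01010011000 = 664
0x701 = 11100000001
→ & → 01000000000 = 512

512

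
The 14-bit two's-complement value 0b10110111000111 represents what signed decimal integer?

pattern = 10110111000111 (MSB is 1 ⇒ negative)
Invert: 01001000111000, add 1 → 01001000111001 = 4665, so the value is -4665.
(Equivalently: 11719 - 2^14 = 11719 - 16384 = -4665.)

-4665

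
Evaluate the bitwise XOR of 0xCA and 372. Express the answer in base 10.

0xCA = 011001010
372 = 101110100
XOR → 110111110 = 446

446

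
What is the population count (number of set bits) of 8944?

6

8944 = 10001011110000
Count the 1s: 1 + 1 + 1 + 1 + 1 + 1 = 6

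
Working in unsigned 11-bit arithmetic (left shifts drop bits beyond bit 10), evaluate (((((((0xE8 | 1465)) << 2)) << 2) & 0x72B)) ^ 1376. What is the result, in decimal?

0xE8 = 00011101000
1465 = 10110111001
→ | → 10111111001 = 1529
→ << 2 (mod 2^11) → 11111100100 = 2020
→ << 2 (mod 2^11) → 11110010000 = 1936
0x72B = 11100101011
→ & → 11100000000 = 1792
1376 = 10101100000
→ ^ → 01001100000 = 608

608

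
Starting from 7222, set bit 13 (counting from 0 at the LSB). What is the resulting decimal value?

x = 01110000110110
bit 13 is currently 0; set it via x | (1 << 13) = x | 8192
→ 11110000110110 = 15414

15414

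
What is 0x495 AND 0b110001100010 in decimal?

0x495 = 010010010101
b = 110001100010
AND → 010000000000 = 1024

1024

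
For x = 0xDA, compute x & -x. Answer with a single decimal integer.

2

x = 11011010 = 218
-x (two's complement) = …00100110
AND   = 00000010 = 2
(x & -x isolates the lowest set bit of x.)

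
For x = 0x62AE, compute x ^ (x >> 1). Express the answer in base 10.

x = 110001010101110 = 25262
x>>1 = 011000101010111
XOR  = 101001111111001 = 21497
(x ^ (x >> 1) gives the standard binary-reflected Gray code of x.)

21497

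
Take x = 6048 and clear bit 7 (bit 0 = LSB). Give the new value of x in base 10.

5920

x = 001011110100000
bit 7 is currently 1; clear it via x & ~(1 << 7) = x & ~128
→ 001011100100000 = 5920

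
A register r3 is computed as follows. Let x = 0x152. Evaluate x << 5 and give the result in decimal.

0x152 = 00000101010010
shift left by 5 → 10101001000000 = 10816
(equivalently, 338 × 2^5 = 338 × 32)

10816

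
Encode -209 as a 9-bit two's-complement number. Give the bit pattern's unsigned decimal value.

209 in 9 bits: 011010001
Invert: 100101110
Add 1:  100101111 = 303
(Check: 2^9 - 209 = 512 - 209 = 303.)

303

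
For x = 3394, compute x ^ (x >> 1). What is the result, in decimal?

x = 110101000010 = 3394
x>>1 = 011010100001
XOR  = 101111100011 = 3043
(x ^ (x >> 1) gives the standard binary-reflected Gray code of x.)

3043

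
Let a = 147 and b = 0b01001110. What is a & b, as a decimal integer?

147 = 10010011
b = 01001110
AND → 00000010 = 2

2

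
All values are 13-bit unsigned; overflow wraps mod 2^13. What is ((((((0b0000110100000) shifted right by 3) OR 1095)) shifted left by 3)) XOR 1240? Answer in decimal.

1888

0b0000110100000 = 0000110100000
→ shifted right by 3 → 0000000110100 = 52
1095 = 0010001000111
→ OR → 0010001110111 = 1143
→ shifted left by 3 (mod 2^13) → 0001110111000 = 952
1240 = 0010011011000
→ XOR → 0011101100000 = 1888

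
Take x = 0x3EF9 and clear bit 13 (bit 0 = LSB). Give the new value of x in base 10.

x = 11111011111001
bit 13 is currently 1; clear it via x & ~(1 << 13) = x & ~8192
→ 01111011111001 = 7929

7929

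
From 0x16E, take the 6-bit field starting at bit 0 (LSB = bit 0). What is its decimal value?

46

v = 101101110
Shift right by 0: 101101110
Mask low 6 bits: 101110 = 46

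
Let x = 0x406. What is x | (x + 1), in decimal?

x = 10000000110 = 1030
x + 1 = 10000000111
OR    = 10000000111 = 1031
(x | (x + 1) sets the lowest cleared bit.)

1031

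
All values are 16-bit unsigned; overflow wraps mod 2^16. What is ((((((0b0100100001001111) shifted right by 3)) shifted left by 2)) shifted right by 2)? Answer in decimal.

0b0100100001001111 = 0100100001001111
→ shifted right by 3 → 0000100100001001 = 2313
→ shifted left by 2 (mod 2^16) → 0010010000100100 = 9252
→ shifted right by 2 → 0000100100001001 = 2313

2313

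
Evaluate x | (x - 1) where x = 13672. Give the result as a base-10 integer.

x = 11010101101000 = 13672
x - 1 = 11010101100111
OR    = 11010101101111 = 13679
(x | (x - 1) sets all bits below the lowest set bit.)

13679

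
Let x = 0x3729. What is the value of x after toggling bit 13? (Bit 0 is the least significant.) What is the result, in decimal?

x = 011011100101001
bit 13 is currently 1; toggle it via x ^ (1 << 13) = x ^ 8192
→ 001011100101001 = 5929

5929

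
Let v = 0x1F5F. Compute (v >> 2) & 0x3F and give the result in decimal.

23

v = 1111101011111
Shift right by 2: 11111010111
Mask low 6 bits: 010111 = 23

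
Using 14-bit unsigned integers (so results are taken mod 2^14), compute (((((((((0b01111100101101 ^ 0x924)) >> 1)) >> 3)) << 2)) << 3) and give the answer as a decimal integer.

11264

0b01111100101101 = 01111100101101
0x924 = 00100100100100
→ ^ → 01011000001001 = 5641
→ >> 1 → 00101100000100 = 2820
→ >> 3 → 00000101100000 = 352
→ << 2 (mod 2^14) → 00010110000000 = 1408
→ << 3 (mod 2^14) → 10110000000000 = 11264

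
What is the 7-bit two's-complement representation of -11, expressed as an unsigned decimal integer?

117

11 in 7 bits: 0001011
Invert: 1110100
Add 1:  1110101 = 117
(Check: 2^7 - 11 = 128 - 11 = 117.)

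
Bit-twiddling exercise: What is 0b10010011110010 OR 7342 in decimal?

a = 10010011110010
7342 = 01110010101110
 OR → 11110011111110 = 15614

15614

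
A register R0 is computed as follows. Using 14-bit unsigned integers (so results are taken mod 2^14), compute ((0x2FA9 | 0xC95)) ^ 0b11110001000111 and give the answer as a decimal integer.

5114

0x2FA9 = 10111110101001
0xC95 = 00110010010101
→ | → 10111110111101 = 12221
0b11110001000111 = 11110001000111
→ ^ → 01001111111010 = 5114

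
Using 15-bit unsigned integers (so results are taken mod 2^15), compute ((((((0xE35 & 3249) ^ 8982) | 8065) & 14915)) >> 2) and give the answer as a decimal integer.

3712

0xE35 = 000111000110101
3249 = 000110010110001
→ & → 000110000110001 = 3121
8982 = 010001100010110
→ ^ → 010111100100111 = 12071
8065 = 001111110000001
→ | → 011111110100111 = 16295
14915 = 011101001000011
→ & → 011101000000011 = 14851
→ >> 2 → 000111010000000 = 3712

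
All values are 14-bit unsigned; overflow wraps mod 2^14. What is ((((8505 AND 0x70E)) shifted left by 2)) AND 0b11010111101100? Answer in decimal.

1056

8505 = 10000100111001
0x70E = 00011100001110
→ AND → 00000100001000 = 264
→ shifted left by 2 (mod 2^14) → 00010000100000 = 1056
0b11010111101100 = 11010111101100
→ AND → 00010000100000 = 1056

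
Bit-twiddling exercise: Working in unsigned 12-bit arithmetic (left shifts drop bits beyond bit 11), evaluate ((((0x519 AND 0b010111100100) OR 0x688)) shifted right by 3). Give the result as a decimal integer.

241

0x519 = 010100011001
0b010111100100 = 010111100100
→ AND → 010100000000 = 1280
0x688 = 011010001000
→ OR → 011110001000 = 1928
→ shifted right by 3 → 000011110001 = 241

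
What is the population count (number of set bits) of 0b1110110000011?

n = 1110110000011
Count the 1s: 1 + 1 + 1 + 1 + 1 + 1 + 1 = 7

7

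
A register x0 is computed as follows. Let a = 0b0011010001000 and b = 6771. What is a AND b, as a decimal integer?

512

a = 0011010001000
6771 = 1101001110011
AND → 0001000000000 = 512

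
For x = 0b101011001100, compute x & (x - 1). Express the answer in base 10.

x = 101011001100 = 2764
x - 1 = 101011001011
AND   = 101011001000 = 2760
(x & (x - 1) clears the lowest set bit of x.)

2760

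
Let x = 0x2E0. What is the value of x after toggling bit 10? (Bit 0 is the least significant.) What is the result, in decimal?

1760

x = 001011100000
bit 10 is currently 0; toggle it via x ^ (1 << 10) = x ^ 1024
→ 011011100000 = 1760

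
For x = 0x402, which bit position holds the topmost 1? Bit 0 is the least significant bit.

0x402 = 10000000010
The topmost 1 is at position 10 (since 2^10 = 1024 ≤ 1026 < 2048).

10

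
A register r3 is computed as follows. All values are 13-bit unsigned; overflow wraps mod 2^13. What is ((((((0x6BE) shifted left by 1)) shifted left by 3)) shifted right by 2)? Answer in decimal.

760

0x6BE = 0011010111110
→ shifted left by 1 (mod 2^13) → 0110101111100 = 3452
→ shifted left by 3 (mod 2^13) → 0101111100000 = 3040
→ shifted right by 2 → 0001011111000 = 760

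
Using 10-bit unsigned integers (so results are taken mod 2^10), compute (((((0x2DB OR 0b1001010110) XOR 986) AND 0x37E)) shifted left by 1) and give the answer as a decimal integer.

520

0x2DB = 1011011011
0b1001010110 = 1001010110
→ OR → 1011011111 = 735
986 = 1111011010
→ XOR → 0100000101 = 261
0x37E = 1101111110
→ AND → 0100000100 = 260
→ shifted left by 1 (mod 2^10) → 1000001000 = 520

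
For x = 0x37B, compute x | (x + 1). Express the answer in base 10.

x = 1101111011 = 891
x + 1 = 1101111100
OR    = 1101111111 = 895
(x | (x + 1) sets the lowest cleared bit.)

895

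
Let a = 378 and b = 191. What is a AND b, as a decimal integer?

58

378 = 101111010
191 = 010111111
AND → 000111010 = 58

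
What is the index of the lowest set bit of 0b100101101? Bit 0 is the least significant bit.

0b100101101 = 100101101
Trailing zeros: 0, so the lowest set bit is bit 0 (value 1).

0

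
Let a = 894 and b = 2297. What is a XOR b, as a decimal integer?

2951

894 = 001101111110
2297 = 100011111001
XOR → 101110000111 = 2951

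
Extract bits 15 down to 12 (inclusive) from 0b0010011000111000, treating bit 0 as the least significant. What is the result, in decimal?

2

v = 0010011000111000
Shift right by 12: 0010
Mask low 4 bits: 0010 = 2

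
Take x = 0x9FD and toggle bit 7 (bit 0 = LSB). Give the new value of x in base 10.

x = 100111111101
bit 7 is currently 1; toggle it via x ^ (1 << 7) = x ^ 128
→ 100101111101 = 2429

2429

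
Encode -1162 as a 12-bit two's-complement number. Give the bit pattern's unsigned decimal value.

1162 in 12 bits: 010010001010
Invert: 101101110101
Add 1:  101101110110 = 2934
(Check: 2^12 - 1162 = 4096 - 1162 = 2934.)

2934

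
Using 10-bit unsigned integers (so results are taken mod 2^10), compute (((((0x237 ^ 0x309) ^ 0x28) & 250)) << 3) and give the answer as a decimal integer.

144

0x237 = 1000110111
0x309 = 1100001001
→ ^ → 0100111110 = 318
0x28 = 0000101000
→ ^ → 0100010110 = 278
250 = 0011111010
→ & → 0000010010 = 18
→ << 3 (mod 2^10) → 0010010000 = 144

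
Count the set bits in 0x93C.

0x93C = 100100111100
Count the 1s: 1 + 1 + 1 + 1 + 1 + 1 = 6

6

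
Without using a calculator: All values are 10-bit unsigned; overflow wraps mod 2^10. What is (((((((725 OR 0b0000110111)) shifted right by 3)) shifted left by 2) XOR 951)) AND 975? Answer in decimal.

719

725 = 1011010101
0b0000110111 = 0000110111
→ OR → 1011110111 = 759
→ shifted right by 3 → 0001011110 = 94
→ shifted left by 2 (mod 2^10) → 0101111000 = 376
951 = 1110110111
→ XOR → 1011001111 = 719
975 = 1111001111
→ AND → 1011001111 = 719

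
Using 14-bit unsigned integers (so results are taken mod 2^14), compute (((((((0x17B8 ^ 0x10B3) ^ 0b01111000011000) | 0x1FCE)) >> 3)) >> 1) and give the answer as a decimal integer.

509

0x17B8 = 01011110111000
0x10B3 = 01000010110011
→ ^ → 00011100001011 = 1803
0b01111000011000 = 01111000011000
→ ^ → 01100100010011 = 6419
0x1FCE = 01111111001110
→ | → 01111111011111 = 8159
→ >> 3 → 00001111111011 = 1019
→ >> 1 → 00000111111101 = 509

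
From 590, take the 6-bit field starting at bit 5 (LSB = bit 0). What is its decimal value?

v = 01001001110
Shift right by 5: 010010
Mask low 6 bits: 010010 = 18

18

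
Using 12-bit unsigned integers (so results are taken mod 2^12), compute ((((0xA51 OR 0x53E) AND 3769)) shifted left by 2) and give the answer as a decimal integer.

0xA51 = 101001010001
0x53E = 010100111110
→ OR → 111101111111 = 3967
3769 = 111010111001
→ AND → 111000111001 = 3641
→ shifted left by 2 (mod 2^12) → 100011100100 = 2276

2276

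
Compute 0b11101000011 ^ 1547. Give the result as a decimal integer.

a = 11101000011
1547 = 11000001011
XOR → 00101001000 = 328

328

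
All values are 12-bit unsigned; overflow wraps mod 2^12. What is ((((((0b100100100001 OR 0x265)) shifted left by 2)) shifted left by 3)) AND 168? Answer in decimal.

160

0b100100100001 = 100100100001
0x265 = 001001100101
→ OR → 101101100101 = 2917
→ shifted left by 2 (mod 2^12) → 110110010100 = 3476
→ shifted left by 3 (mod 2^12) → 110010100000 = 3232
168 = 000010101000
→ AND → 000010100000 = 160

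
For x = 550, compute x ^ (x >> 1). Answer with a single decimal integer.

x = 1000100110 = 550
x>>1 = 0100010011
XOR  = 1100110101 = 821
(x ^ (x >> 1) gives the standard binary-reflected Gray code of x.)

821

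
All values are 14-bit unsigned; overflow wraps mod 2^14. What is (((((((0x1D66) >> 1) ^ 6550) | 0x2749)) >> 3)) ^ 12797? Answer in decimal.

0x1D66 = 01110101100110
→ >> 1 → 00111010110011 = 3763
6550 = 01100110010110
→ ^ → 01011100100101 = 5925
0x2749 = 10011101001001
→ | → 11011101101101 = 14189
→ >> 3 → 00011011101101 = 1773
12797 = 11000111111101
→ ^ → 11011100010000 = 14096

14096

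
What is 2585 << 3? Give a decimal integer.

20680

2585 = 000101000011001
shift left by 3 → 101000011001000 = 20680
(equivalently, 2585 × 2^3 = 2585 × 8)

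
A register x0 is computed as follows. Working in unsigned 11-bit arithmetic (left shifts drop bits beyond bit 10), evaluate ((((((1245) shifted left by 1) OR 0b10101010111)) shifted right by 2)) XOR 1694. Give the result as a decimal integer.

1245 = 10011011101
→ shifted left by 1 (mod 2^11) → 00110111010 = 442
0b10101010111 = 10101010111
→ OR → 10111111111 = 1535
→ shifted right by 2 → 00101111111 = 383
1694 = 11010011110
→ XOR → 11111100001 = 2017

2017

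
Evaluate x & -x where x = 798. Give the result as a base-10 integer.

x = 1100011110 = 798
-x (two's complement) = …0011100010
AND   = 0000000010 = 2
(x & -x isolates the lowest set bit of x.)

2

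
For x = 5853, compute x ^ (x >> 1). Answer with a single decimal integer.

7603

x = 1011011011101 = 5853
x>>1 = 0101101101110
XOR  = 1110110110011 = 7603
(x ^ (x >> 1) gives the standard binary-reflected Gray code of x.)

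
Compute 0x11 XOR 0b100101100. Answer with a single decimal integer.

317

0x11 = 000010001
b = 100101100
XOR → 100111101 = 317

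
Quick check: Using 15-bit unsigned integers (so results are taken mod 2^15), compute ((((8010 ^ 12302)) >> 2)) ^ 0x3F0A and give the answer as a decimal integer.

8010 = 001111101001010
12302 = 011000000001110
→ ^ → 010111101000100 = 12100
→ >> 2 → 000101111010001 = 3025
0x3F0A = 011111100001010
→ ^ → 011010011011011 = 13531

13531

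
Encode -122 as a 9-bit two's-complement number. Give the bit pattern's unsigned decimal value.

122 in 9 bits: 001111010
Invert: 110000101
Add 1:  110000110 = 390
(Check: 2^9 - 122 = 512 - 122 = 390.)

390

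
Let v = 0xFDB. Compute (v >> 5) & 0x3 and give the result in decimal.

2

v = 111111011011
Shift right by 5: 1111110
Mask low 2 bits: 10 = 2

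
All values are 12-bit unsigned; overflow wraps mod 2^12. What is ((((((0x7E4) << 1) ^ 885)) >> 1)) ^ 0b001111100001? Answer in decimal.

0x7E4 = 011111100100
→ << 1 (mod 2^12) → 111111001000 = 4040
885 = 001101110101
→ ^ → 110010111101 = 3261
→ >> 1 → 011001011110 = 1630
0b001111100001 = 001111100001
→ ^ → 010110111111 = 1471

1471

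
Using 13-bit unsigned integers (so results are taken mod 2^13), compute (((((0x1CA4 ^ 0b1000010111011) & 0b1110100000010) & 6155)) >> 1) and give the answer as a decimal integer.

0x1CA4 = 1110010100100
0b1000010111011 = 1000010111011
→ ^ → 0110000011111 = 3103
0b1110100000010 = 1110100000010
→ & → 0110000000010 = 3074
6155 = 1100000001011
→ & → 0100000000010 = 2050
→ >> 1 → 0010000000001 = 1025

1025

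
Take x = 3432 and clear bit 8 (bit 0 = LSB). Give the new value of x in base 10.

x = 0110101101000
bit 8 is currently 1; clear it via x & ~(1 << 8) = x & ~256
→ 0110001101000 = 3176

3176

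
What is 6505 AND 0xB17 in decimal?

6505 = 1100101101001
0xB17 = 0101100010111
AND → 0100100000001 = 2305

2305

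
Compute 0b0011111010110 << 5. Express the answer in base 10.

64192

x = 0000011111010110
shift left by 5 → 1111101011000000 = 64192
(equivalently, 2006 × 2^5 = 2006 × 32)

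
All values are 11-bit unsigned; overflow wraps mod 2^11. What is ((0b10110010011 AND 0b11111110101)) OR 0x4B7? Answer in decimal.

1463

0b10110010011 = 10110010011
0b11111110101 = 11111110101
→ AND → 10110010001 = 1425
0x4B7 = 10010110111
→ OR → 10110110111 = 1463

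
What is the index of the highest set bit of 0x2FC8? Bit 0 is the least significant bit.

0x2FC8 = 10111111001000
The topmost 1 is at position 13 (since 2^13 = 8192 ≤ 12232 < 16384).

13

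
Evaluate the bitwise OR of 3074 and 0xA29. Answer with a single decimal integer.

3627

3074 = 110000000010
0xA29 = 101000101001
 OR → 111000101011 = 3627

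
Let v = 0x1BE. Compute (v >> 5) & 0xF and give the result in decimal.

13

v = 110111110
Shift right by 5: 1101
Mask low 4 bits: 1101 = 13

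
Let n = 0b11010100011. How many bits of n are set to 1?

6

n = 11010100011
Count the 1s: 1 + 1 + 1 + 1 + 1 + 1 = 6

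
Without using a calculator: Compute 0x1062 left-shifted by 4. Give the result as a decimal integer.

0x1062 = 00001000001100010
shift left by 4 → 10000011000100000 = 67104
(equivalently, 4194 × 2^4 = 4194 × 16)

67104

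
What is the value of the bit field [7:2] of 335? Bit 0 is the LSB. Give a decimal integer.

v = 000101001111
Shift right by 2: 0001010011
Mask low 6 bits: 010011 = 19

19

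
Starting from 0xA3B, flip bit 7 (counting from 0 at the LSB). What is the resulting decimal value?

2747

x = 101000111011
bit 7 is currently 0; toggle it via x ^ (1 << 7) = x ^ 128
→ 101010111011 = 2747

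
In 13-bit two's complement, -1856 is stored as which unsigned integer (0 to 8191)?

6336

1856 in 13 bits: 0011101000000
Invert: 1100010111111
Add 1:  1100011000000 = 6336
(Check: 2^13 - 1856 = 8192 - 1856 = 6336.)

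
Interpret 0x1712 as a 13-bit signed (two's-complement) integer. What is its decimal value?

pattern = 1011100010010 (MSB is 1 ⇒ negative)
Invert: 0100011101101, add 1 → 0100011101110 = 2286, so the value is -2286.
(Equivalently: 5906 - 2^13 = 5906 - 8192 = -2286.)

-2286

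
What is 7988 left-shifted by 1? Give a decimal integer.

15976

7988 = 01111100110100
shift left by 1 → 11111001101000 = 15976
(equivalently, 7988 × 2^1 = 7988 × 2)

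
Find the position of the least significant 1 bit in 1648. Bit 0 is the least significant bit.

1648 = 11001110000
Trailing zeros: 4, so the lowest set bit is bit 4 (value 16).

4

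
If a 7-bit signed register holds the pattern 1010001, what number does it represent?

pattern = 1010001 (MSB is 1 ⇒ negative)
Invert: 0101110, add 1 → 0101111 = 47, so the value is -47.
(Equivalently: 81 - 2^7 = 81 - 128 = -47.)

-47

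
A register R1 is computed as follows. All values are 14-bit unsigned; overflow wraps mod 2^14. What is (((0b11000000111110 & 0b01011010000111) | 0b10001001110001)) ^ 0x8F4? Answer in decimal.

14979

0b11000000111110 = 11000000111110
0b01011010000111 = 01011010000111
→ & → 01000000000110 = 4102
0b10001001110001 = 10001001110001
→ | → 11001001110111 = 12919
0x8F4 = 00100011110100
→ ^ → 11101010000011 = 14979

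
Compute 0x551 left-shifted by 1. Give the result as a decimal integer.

2722

0x551 = 010101010001
shift left by 1 → 101010100010 = 2722
(equivalently, 1361 × 2^1 = 1361 × 2)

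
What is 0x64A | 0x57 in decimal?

0x64A = 11001001010
0x57 = 00001010111
 OR → 11001011111 = 1631

1631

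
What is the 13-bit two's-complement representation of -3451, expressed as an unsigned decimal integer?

4741

3451 in 13 bits: 0110101111011
Invert: 1001010000100
Add 1:  1001010000101 = 4741
(Check: 2^13 - 3451 = 8192 - 3451 = 4741.)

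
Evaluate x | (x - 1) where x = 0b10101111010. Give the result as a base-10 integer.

1403

x = 10101111010 = 1402
x - 1 = 10101111001
OR    = 10101111011 = 1403
(x | (x - 1) sets all bits below the lowest set bit.)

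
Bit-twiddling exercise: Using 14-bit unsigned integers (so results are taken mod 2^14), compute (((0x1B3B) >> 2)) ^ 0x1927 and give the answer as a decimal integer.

0x1B3B = 01101100111011
→ >> 2 → 00011011001110 = 1742
0x1927 = 01100100100111
→ ^ → 01111111101001 = 8169

8169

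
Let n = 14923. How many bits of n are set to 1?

8

14923 = 11101001001011
Count the 1s: 1 + 1 + 1 + 1 + 1 + 1 + 1 + 1 = 8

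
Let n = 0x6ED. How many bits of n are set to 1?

0x6ED = 11011101101
Count the 1s: 1 + 1 + 1 + 1 + 1 + 1 + 1 + 1 = 8

8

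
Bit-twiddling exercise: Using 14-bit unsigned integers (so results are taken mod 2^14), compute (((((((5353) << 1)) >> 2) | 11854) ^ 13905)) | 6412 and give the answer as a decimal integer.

6447

5353 = 01010011101001
→ << 1 (mod 2^14) → 10100111010010 = 10706
→ >> 2 → 00101001110100 = 2676
11854 = 10111001001110
→ | → 10111001111110 = 11902
13905 = 11011001010001
→ ^ → 01100000101111 = 6191
6412 = 01100100001100
→ | → 01100100101111 = 6447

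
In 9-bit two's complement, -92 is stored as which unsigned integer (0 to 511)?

420

92 in 9 bits: 001011100
Invert: 110100011
Add 1:  110100100 = 420
(Check: 2^9 - 92 = 512 - 92 = 420.)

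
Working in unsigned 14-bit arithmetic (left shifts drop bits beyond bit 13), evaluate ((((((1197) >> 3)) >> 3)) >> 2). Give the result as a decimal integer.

4

1197 = 00010010101101
→ >> 3 → 00000010010101 = 149
→ >> 3 → 00000000010010 = 18
→ >> 2 → 00000000000100 = 4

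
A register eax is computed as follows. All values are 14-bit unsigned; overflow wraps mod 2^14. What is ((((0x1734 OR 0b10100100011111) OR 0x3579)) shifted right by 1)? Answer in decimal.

0x1734 = 01011100110100
0b10100100011111 = 10100100011111
→ OR → 11111100111111 = 16191
0x3579 = 11010101111001
→ OR → 11111101111111 = 16255
→ shifted right by 1 → 01111110111111 = 8127

8127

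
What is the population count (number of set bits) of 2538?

2538 = 100111101010
Count the 1s: 1 + 1 + 1 + 1 + 1 + 1 + 1 = 7

7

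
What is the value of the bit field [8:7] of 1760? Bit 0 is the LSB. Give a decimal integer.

1

v = 11011100000
Shift right by 7: 1101
Mask low 2 bits: 01 = 1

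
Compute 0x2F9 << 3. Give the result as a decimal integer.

0x2F9 = 0001011111001
shift left by 3 → 1011111001000 = 6088
(equivalently, 761 × 2^3 = 761 × 8)

6088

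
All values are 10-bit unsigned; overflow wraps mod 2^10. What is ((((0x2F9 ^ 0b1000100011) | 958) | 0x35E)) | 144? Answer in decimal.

0x2F9 = 1011111001
0b1000100011 = 1000100011
→ ^ → 0011011010 = 218
958 = 1110111110
→ | → 1111111110 = 1022
0x35E = 1101011110
→ | → 1111111110 = 1022
144 = 0010010000
→ | → 1111111110 = 1022

1022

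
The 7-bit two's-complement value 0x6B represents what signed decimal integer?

pattern = 1101011 (MSB is 1 ⇒ negative)
Invert: 0010100, add 1 → 0010101 = 21, so the value is -21.
(Equivalently: 107 - 2^7 = 107 - 128 = -21.)

-21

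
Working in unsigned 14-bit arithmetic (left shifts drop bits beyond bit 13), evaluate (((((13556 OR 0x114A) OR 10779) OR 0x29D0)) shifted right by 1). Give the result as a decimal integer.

8191

13556 = 11010011110100
0x114A = 01000101001010
→ OR → 11010111111110 = 13822
10779 = 10101000011011
→ OR → 11111111111111 = 16383
0x29D0 = 10100111010000
→ OR → 11111111111111 = 16383
→ shifted right by 1 → 01111111111111 = 8191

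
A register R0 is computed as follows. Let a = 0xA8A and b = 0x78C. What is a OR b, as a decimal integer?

0xA8A = 101010001010
0x78C = 011110001100
 OR → 111110001110 = 3982

3982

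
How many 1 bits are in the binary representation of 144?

144 = 10010000
Count the 1s: 1 + 1 = 2

2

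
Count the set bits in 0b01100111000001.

n = 1100111000001
Count the 1s: 1 + 1 + 1 + 1 + 1 + 1 = 6

6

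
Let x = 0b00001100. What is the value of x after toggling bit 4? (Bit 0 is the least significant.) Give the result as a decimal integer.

x = 00001100
bit 4 is currently 0; toggle it via x ^ (1 << 4) = x ^ 16
→ 00011100 = 28

28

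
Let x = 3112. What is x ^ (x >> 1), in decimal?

x = 110000101000 = 3112
x>>1 = 011000010100
XOR  = 101000111100 = 2620
(x ^ (x >> 1) gives the standard binary-reflected Gray code of x.)

2620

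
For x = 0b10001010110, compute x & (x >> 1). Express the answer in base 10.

x = 10001010110 = 1110
x>>1 = 01000101011
AND  = 00000000010 = 2
(x & (x >> 1) has a 1 wherever x has two consecutive 1 bits.)

2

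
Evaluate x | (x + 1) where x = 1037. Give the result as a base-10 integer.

x = 10000001101 = 1037
x + 1 = 10000001110
OR    = 10000001111 = 1039
(x | (x + 1) sets the lowest cleared bit.)

1039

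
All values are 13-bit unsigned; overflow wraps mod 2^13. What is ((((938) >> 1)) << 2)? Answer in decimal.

938 = 0001110101010
→ >> 1 → 0000111010101 = 469
→ << 2 (mod 2^13) → 0011101010100 = 1876

1876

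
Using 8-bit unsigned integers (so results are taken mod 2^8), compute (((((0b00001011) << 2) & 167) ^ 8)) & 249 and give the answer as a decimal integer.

0b00001011 = 00001011
→ << 2 (mod 2^8) → 00101100 = 44
167 = 10100111
→ & → 00100100 = 36
8 = 00001000
→ ^ → 00101100 = 44
249 = 11111001
→ & → 00101000 = 40

40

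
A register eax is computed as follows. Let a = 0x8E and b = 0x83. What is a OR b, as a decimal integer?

143

0x8E = 10001110
0x83 = 10000011
 OR → 10001111 = 143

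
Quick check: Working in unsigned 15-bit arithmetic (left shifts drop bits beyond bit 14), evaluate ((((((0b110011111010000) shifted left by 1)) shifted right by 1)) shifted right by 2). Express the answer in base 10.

2548

0b110011111010000 = 110011111010000
→ shifted left by 1 (mod 2^15) → 100111110100000 = 20384
→ shifted right by 1 → 010011111010000 = 10192
→ shifted right by 2 → 000100111110100 = 2548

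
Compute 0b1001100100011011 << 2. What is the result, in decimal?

x = 001001100100011011
shift left by 2 → 100110010001101100 = 156780
(equivalently, 39195 × 2^2 = 39195 × 4)

156780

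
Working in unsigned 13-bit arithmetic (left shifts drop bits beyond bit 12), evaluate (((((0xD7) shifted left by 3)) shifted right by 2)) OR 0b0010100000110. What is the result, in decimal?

0xD7 = 0000011010111
→ shifted left by 3 (mod 2^13) → 0011010111000 = 1720
→ shifted right by 2 → 0000110101110 = 430
0b0010100000110 = 0010100000110
→ OR → 0010110101110 = 1454

1454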